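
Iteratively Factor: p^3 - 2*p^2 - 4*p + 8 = (p + 2)*(p^2 - 4*p + 4) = (p - 2)*(p + 2)*(p - 2)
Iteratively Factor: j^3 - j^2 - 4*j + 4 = (j + 2)*(j^2 - 3*j + 2) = (j - 2)*(j + 2)*(j - 1)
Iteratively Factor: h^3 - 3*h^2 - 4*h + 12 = (h + 2)*(h^2 - 5*h + 6) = (h - 2)*(h + 2)*(h - 3)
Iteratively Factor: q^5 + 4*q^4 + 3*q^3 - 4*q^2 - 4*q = (q + 2)*(q^4 + 2*q^3 - q^2 - 2*q) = (q - 1)*(q + 2)*(q^3 + 3*q^2 + 2*q) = (q - 1)*(q + 2)^2*(q^2 + q) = (q - 1)*(q + 1)*(q + 2)^2*(q)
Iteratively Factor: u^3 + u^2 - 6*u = (u)*(u^2 + u - 6) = u*(u + 3)*(u - 2)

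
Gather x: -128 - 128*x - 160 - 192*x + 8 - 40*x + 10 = -360*x - 270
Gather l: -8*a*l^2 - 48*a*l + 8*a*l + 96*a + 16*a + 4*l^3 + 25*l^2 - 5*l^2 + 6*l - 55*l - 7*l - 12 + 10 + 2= 112*a + 4*l^3 + l^2*(20 - 8*a) + l*(-40*a - 56)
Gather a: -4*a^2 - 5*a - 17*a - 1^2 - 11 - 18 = -4*a^2 - 22*a - 30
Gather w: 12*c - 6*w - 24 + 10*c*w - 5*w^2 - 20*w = 12*c - 5*w^2 + w*(10*c - 26) - 24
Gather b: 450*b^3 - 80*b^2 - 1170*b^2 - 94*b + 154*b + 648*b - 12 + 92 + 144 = 450*b^3 - 1250*b^2 + 708*b + 224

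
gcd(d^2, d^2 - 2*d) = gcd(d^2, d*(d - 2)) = d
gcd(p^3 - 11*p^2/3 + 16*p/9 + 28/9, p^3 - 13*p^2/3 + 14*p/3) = p^2 - 13*p/3 + 14/3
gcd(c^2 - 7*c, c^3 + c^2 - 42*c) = c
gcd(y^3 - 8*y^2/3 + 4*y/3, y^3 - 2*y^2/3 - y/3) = y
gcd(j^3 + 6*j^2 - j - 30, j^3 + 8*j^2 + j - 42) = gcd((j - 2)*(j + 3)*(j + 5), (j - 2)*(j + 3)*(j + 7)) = j^2 + j - 6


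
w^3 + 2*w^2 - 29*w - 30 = (w - 5)*(w + 1)*(w + 6)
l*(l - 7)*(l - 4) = l^3 - 11*l^2 + 28*l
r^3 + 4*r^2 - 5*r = r*(r - 1)*(r + 5)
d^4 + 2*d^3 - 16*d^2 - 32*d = d*(d - 4)*(d + 2)*(d + 4)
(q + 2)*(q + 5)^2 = q^3 + 12*q^2 + 45*q + 50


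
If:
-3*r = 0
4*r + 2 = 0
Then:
No Solution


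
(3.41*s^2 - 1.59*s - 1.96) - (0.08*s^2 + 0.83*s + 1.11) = 3.33*s^2 - 2.42*s - 3.07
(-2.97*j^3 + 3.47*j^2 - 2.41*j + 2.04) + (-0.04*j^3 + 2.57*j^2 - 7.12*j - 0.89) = -3.01*j^3 + 6.04*j^2 - 9.53*j + 1.15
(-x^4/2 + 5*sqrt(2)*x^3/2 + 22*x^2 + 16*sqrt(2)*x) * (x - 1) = -x^5/2 + x^4/2 + 5*sqrt(2)*x^4/2 - 5*sqrt(2)*x^3/2 + 22*x^3 - 22*x^2 + 16*sqrt(2)*x^2 - 16*sqrt(2)*x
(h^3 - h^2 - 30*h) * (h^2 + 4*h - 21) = h^5 + 3*h^4 - 55*h^3 - 99*h^2 + 630*h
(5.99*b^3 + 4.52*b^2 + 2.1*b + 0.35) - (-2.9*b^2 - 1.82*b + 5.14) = 5.99*b^3 + 7.42*b^2 + 3.92*b - 4.79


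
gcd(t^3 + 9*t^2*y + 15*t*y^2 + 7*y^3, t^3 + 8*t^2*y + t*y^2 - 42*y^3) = t + 7*y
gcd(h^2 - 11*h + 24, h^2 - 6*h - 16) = h - 8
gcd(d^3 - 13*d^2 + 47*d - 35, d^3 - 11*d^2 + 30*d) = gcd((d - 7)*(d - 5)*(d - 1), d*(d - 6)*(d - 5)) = d - 5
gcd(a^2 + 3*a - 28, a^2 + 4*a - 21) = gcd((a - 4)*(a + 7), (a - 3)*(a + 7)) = a + 7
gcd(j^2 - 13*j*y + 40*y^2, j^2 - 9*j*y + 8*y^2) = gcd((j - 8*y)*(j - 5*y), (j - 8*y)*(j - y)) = -j + 8*y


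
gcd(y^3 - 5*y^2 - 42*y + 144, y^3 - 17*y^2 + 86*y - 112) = y - 8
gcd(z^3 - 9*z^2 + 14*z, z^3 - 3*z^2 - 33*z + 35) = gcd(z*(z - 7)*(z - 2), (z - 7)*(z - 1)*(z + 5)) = z - 7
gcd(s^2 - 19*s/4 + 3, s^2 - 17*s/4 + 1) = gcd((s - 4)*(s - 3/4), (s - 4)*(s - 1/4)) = s - 4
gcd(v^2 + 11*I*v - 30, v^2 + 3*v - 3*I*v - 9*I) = 1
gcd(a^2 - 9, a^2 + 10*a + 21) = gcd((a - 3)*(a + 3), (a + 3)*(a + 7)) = a + 3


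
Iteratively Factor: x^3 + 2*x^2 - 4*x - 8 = (x + 2)*(x^2 - 4) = (x - 2)*(x + 2)*(x + 2)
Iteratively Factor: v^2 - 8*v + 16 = (v - 4)*(v - 4)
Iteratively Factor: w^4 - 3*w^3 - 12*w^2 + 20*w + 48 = (w - 3)*(w^3 - 12*w - 16) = (w - 4)*(w - 3)*(w^2 + 4*w + 4) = (w - 4)*(w - 3)*(w + 2)*(w + 2)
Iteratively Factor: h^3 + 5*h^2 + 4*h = (h + 1)*(h^2 + 4*h) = h*(h + 1)*(h + 4)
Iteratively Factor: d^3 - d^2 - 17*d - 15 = (d + 3)*(d^2 - 4*d - 5) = (d + 1)*(d + 3)*(d - 5)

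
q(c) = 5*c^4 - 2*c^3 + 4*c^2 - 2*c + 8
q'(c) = 20*c^3 - 6*c^2 + 8*c - 2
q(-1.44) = 46.65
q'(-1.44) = -85.68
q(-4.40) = 2138.66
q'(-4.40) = -1857.04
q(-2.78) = 386.08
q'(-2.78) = -500.31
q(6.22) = 7152.99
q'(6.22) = 4628.47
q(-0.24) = 8.75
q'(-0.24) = -4.54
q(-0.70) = 13.25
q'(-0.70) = -17.40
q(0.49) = 8.03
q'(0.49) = 2.83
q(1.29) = 21.63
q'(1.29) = 41.27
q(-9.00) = 34613.00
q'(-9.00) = -15140.00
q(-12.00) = 107744.00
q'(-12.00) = -35522.00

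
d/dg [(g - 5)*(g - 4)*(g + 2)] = 3*g^2 - 14*g + 2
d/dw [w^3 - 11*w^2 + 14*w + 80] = 3*w^2 - 22*w + 14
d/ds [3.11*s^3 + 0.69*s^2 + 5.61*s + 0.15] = 9.33*s^2 + 1.38*s + 5.61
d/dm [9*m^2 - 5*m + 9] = 18*m - 5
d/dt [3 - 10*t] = -10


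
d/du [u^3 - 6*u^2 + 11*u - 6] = 3*u^2 - 12*u + 11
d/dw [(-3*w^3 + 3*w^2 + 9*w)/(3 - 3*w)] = (2*w^3 - 4*w^2 + 2*w + 3)/(w^2 - 2*w + 1)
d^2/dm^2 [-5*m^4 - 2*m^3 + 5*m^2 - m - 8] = -60*m^2 - 12*m + 10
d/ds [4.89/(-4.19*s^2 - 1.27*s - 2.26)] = (40.9782*s + 6.2103)/(4.19*s^2 + 1.27*s + 2.26)^2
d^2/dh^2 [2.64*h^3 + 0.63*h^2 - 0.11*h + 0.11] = 15.84*h + 1.26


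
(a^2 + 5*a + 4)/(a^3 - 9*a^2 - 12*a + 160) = (a + 1)/(a^2 - 13*a + 40)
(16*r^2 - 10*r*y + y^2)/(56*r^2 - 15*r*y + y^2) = (-2*r + y)/(-7*r + y)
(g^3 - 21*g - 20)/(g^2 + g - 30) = (g^2 + 5*g + 4)/(g + 6)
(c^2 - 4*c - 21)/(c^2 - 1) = (c^2 - 4*c - 21)/(c^2 - 1)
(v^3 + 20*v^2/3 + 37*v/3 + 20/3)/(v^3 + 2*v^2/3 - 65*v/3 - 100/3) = (v + 1)/(v - 5)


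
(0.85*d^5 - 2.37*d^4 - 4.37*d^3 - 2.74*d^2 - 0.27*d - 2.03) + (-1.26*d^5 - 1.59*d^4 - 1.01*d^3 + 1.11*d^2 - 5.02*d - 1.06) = -0.41*d^5 - 3.96*d^4 - 5.38*d^3 - 1.63*d^2 - 5.29*d - 3.09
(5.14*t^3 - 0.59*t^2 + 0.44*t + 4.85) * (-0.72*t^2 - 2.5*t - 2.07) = -3.7008*t^5 - 12.4252*t^4 - 9.4816*t^3 - 3.3707*t^2 - 13.0358*t - 10.0395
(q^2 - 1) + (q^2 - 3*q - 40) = 2*q^2 - 3*q - 41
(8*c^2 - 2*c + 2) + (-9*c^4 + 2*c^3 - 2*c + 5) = -9*c^4 + 2*c^3 + 8*c^2 - 4*c + 7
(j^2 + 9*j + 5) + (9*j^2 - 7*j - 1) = 10*j^2 + 2*j + 4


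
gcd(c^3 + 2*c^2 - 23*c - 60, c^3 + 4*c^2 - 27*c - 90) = c^2 - 2*c - 15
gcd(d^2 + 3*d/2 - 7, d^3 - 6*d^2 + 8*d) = d - 2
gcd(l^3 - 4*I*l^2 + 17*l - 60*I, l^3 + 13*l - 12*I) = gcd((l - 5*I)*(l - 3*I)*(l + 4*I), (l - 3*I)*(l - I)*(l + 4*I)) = l^2 + I*l + 12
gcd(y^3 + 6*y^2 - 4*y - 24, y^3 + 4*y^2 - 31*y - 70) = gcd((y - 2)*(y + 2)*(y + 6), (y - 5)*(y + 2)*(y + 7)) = y + 2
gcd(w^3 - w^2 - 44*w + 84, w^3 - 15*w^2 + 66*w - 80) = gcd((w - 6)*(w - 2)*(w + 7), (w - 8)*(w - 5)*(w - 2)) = w - 2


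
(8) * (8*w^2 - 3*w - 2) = 64*w^2 - 24*w - 16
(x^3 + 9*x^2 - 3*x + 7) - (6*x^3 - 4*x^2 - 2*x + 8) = -5*x^3 + 13*x^2 - x - 1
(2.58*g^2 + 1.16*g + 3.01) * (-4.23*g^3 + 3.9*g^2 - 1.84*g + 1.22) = -10.9134*g^5 + 5.1552*g^4 - 12.9555*g^3 + 12.7522*g^2 - 4.1232*g + 3.6722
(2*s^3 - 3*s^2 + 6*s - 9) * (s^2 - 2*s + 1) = 2*s^5 - 7*s^4 + 14*s^3 - 24*s^2 + 24*s - 9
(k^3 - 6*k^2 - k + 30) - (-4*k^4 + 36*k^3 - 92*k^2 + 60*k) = 4*k^4 - 35*k^3 + 86*k^2 - 61*k + 30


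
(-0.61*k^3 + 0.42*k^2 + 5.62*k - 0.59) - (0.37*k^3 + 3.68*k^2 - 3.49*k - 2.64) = -0.98*k^3 - 3.26*k^2 + 9.11*k + 2.05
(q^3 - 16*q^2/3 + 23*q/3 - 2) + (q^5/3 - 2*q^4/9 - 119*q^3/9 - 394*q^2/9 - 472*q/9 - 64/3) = q^5/3 - 2*q^4/9 - 110*q^3/9 - 442*q^2/9 - 403*q/9 - 70/3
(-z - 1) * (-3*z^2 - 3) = 3*z^3 + 3*z^2 + 3*z + 3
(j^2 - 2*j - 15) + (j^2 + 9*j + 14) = 2*j^2 + 7*j - 1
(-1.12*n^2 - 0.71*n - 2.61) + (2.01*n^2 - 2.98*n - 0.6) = 0.89*n^2 - 3.69*n - 3.21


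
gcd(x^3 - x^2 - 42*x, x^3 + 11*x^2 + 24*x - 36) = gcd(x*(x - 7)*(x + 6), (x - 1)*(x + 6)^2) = x + 6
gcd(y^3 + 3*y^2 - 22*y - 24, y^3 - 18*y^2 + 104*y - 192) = y - 4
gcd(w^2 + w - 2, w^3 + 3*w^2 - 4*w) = w - 1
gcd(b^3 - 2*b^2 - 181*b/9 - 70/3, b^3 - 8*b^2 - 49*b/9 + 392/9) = b + 7/3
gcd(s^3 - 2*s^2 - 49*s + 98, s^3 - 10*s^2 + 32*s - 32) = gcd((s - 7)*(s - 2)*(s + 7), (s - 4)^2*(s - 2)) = s - 2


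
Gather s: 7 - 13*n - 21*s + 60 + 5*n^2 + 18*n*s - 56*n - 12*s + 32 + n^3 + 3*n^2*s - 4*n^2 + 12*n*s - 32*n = n^3 + n^2 - 101*n + s*(3*n^2 + 30*n - 33) + 99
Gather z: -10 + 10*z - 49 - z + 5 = 9*z - 54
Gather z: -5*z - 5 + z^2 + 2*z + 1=z^2 - 3*z - 4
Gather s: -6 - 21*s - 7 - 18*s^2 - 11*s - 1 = -18*s^2 - 32*s - 14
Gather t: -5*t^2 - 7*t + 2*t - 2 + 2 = -5*t^2 - 5*t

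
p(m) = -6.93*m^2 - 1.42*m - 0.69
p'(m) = -13.86*m - 1.42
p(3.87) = -109.98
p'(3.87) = -55.06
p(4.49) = -146.78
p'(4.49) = -63.65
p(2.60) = -51.23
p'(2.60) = -37.46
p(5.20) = -195.46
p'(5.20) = -73.49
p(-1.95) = -24.27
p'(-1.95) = 25.61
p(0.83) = -6.64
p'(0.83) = -12.92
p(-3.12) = -63.72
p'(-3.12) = 41.82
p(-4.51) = -135.24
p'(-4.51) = 61.09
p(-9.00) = -549.24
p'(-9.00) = 123.32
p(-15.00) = -1538.64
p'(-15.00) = 206.48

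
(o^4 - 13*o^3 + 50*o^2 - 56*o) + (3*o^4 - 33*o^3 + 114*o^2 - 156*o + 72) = 4*o^4 - 46*o^3 + 164*o^2 - 212*o + 72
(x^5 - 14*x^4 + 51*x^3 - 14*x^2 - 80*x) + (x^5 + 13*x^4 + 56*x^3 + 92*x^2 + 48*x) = 2*x^5 - x^4 + 107*x^3 + 78*x^2 - 32*x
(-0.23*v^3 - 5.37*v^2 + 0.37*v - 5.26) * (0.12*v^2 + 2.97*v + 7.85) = -0.0276*v^5 - 1.3275*v^4 - 17.71*v^3 - 41.6868*v^2 - 12.7177*v - 41.291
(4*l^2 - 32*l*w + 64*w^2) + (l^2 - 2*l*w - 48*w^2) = 5*l^2 - 34*l*w + 16*w^2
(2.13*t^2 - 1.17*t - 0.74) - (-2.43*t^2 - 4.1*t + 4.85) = 4.56*t^2 + 2.93*t - 5.59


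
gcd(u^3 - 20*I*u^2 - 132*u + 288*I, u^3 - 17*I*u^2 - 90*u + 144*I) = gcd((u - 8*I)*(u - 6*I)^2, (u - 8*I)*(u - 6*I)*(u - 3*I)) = u^2 - 14*I*u - 48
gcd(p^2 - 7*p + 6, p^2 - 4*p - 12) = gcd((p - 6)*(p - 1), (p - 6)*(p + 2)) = p - 6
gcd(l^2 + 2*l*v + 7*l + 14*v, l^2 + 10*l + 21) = l + 7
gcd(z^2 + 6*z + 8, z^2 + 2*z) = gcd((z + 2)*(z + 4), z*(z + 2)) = z + 2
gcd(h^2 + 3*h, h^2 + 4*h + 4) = 1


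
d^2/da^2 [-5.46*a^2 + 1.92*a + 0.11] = -10.9200000000000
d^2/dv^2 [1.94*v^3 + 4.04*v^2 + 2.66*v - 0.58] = 11.64*v + 8.08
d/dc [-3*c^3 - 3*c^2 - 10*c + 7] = -9*c^2 - 6*c - 10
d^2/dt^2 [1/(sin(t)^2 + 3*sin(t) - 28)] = (-4*sin(t)^4 - 9*sin(t)^3 - 115*sin(t)^2 - 66*sin(t) + 74)/(sin(t)^2 + 3*sin(t) - 28)^3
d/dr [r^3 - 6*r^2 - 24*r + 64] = 3*r^2 - 12*r - 24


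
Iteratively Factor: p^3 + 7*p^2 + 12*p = (p)*(p^2 + 7*p + 12) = p*(p + 3)*(p + 4)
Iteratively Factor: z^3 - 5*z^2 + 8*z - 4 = (z - 2)*(z^2 - 3*z + 2) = (z - 2)*(z - 1)*(z - 2)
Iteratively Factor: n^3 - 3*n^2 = (n)*(n^2 - 3*n) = n*(n - 3)*(n)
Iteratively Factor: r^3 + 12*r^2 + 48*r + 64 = (r + 4)*(r^2 + 8*r + 16) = (r + 4)^2*(r + 4)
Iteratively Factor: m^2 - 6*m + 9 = (m - 3)*(m - 3)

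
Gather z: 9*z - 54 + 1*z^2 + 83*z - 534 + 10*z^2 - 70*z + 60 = 11*z^2 + 22*z - 528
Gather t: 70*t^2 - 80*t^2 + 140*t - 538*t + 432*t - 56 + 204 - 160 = -10*t^2 + 34*t - 12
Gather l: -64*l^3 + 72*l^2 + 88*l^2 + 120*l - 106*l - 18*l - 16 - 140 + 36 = -64*l^3 + 160*l^2 - 4*l - 120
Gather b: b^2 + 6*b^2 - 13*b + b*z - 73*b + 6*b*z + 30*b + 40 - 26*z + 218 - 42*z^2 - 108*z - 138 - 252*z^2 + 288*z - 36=7*b^2 + b*(7*z - 56) - 294*z^2 + 154*z + 84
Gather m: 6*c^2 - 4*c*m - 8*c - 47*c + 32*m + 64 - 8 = 6*c^2 - 55*c + m*(32 - 4*c) + 56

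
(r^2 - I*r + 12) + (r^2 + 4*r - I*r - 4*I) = 2*r^2 + 4*r - 2*I*r + 12 - 4*I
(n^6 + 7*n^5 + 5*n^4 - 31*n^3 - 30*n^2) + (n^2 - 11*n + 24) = n^6 + 7*n^5 + 5*n^4 - 31*n^3 - 29*n^2 - 11*n + 24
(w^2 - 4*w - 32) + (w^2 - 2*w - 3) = 2*w^2 - 6*w - 35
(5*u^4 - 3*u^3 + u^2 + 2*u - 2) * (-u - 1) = -5*u^5 - 2*u^4 + 2*u^3 - 3*u^2 + 2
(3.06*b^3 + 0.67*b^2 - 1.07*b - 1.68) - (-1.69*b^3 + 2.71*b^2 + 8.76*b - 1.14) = 4.75*b^3 - 2.04*b^2 - 9.83*b - 0.54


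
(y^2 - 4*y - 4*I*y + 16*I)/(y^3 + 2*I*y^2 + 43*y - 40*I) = (y^2 - 4*y - 4*I*y + 16*I)/(y^3 + 2*I*y^2 + 43*y - 40*I)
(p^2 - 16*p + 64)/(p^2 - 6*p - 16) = (p - 8)/(p + 2)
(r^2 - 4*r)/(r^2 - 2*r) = (r - 4)/(r - 2)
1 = 1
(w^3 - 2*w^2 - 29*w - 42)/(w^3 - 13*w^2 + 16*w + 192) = (w^2 - 5*w - 14)/(w^2 - 16*w + 64)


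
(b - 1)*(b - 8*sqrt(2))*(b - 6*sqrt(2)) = b^3 - 14*sqrt(2)*b^2 - b^2 + 14*sqrt(2)*b + 96*b - 96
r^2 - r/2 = r*(r - 1/2)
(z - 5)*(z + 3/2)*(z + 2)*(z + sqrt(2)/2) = z^4 - 3*z^3/2 + sqrt(2)*z^3/2 - 29*z^2/2 - 3*sqrt(2)*z^2/4 - 15*z - 29*sqrt(2)*z/4 - 15*sqrt(2)/2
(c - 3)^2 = c^2 - 6*c + 9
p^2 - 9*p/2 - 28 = (p - 8)*(p + 7/2)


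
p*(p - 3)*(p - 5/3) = p^3 - 14*p^2/3 + 5*p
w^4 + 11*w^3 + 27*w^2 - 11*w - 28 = (w - 1)*(w + 1)*(w + 4)*(w + 7)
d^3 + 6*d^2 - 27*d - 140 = (d - 5)*(d + 4)*(d + 7)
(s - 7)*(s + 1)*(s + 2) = s^3 - 4*s^2 - 19*s - 14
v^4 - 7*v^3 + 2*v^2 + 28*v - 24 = (v - 6)*(v - 2)*(v - 1)*(v + 2)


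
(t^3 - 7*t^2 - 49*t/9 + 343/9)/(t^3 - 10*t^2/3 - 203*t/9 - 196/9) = (3*t - 7)/(3*t + 4)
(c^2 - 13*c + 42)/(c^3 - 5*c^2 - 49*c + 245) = (c - 6)/(c^2 + 2*c - 35)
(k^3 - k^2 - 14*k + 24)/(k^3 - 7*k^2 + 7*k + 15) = (k^2 + 2*k - 8)/(k^2 - 4*k - 5)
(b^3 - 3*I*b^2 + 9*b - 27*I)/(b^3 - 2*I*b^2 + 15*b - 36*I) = (b + 3*I)/(b + 4*I)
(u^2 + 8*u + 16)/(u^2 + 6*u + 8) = (u + 4)/(u + 2)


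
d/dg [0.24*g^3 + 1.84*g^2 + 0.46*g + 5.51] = 0.72*g^2 + 3.68*g + 0.46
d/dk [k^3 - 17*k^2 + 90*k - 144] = 3*k^2 - 34*k + 90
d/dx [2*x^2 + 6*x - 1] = 4*x + 6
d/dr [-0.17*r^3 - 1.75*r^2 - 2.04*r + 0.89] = -0.51*r^2 - 3.5*r - 2.04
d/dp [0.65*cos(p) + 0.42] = -0.65*sin(p)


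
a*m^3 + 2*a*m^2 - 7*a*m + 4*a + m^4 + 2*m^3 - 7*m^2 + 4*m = (a + m)*(m - 1)^2*(m + 4)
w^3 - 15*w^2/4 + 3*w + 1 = (w - 2)^2*(w + 1/4)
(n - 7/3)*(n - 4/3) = n^2 - 11*n/3 + 28/9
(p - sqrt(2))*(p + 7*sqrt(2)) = p^2 + 6*sqrt(2)*p - 14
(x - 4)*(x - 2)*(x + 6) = x^3 - 28*x + 48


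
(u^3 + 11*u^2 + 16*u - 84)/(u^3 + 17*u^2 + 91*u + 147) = (u^2 + 4*u - 12)/(u^2 + 10*u + 21)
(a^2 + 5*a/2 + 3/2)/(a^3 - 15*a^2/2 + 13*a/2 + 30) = (a + 1)/(a^2 - 9*a + 20)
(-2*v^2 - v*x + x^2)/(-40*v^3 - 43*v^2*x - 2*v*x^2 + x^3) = (-2*v + x)/(-40*v^2 - 3*v*x + x^2)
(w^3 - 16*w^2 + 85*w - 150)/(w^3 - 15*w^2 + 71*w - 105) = (w^2 - 11*w + 30)/(w^2 - 10*w + 21)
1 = 1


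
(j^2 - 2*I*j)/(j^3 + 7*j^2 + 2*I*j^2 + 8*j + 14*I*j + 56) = j/(j^2 + j*(7 + 4*I) + 28*I)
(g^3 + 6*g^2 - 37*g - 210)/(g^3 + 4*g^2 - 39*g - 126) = (g + 5)/(g + 3)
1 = 1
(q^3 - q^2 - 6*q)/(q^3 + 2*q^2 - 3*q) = (q^2 - q - 6)/(q^2 + 2*q - 3)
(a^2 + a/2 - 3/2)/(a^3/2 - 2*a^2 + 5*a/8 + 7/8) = 4*(2*a + 3)/(4*a^2 - 12*a - 7)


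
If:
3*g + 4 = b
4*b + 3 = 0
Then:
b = -3/4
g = -19/12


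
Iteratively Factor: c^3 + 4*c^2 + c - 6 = (c + 2)*(c^2 + 2*c - 3) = (c - 1)*(c + 2)*(c + 3)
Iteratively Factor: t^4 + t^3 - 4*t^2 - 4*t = (t)*(t^3 + t^2 - 4*t - 4) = t*(t - 2)*(t^2 + 3*t + 2) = t*(t - 2)*(t + 1)*(t + 2)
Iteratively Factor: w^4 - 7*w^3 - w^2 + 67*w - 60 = (w - 5)*(w^3 - 2*w^2 - 11*w + 12) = (w - 5)*(w - 1)*(w^2 - w - 12) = (w - 5)*(w - 1)*(w + 3)*(w - 4)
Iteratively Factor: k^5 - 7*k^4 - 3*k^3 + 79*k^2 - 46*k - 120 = (k + 1)*(k^4 - 8*k^3 + 5*k^2 + 74*k - 120) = (k - 2)*(k + 1)*(k^3 - 6*k^2 - 7*k + 60) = (k - 4)*(k - 2)*(k + 1)*(k^2 - 2*k - 15) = (k - 4)*(k - 2)*(k + 1)*(k + 3)*(k - 5)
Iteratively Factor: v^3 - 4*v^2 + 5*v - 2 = (v - 1)*(v^2 - 3*v + 2) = (v - 1)^2*(v - 2)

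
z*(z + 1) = z^2 + z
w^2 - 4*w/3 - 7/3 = (w - 7/3)*(w + 1)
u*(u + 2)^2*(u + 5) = u^4 + 9*u^3 + 24*u^2 + 20*u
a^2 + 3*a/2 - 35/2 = (a - 7/2)*(a + 5)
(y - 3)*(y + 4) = y^2 + y - 12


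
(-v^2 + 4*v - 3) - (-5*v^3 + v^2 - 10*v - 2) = 5*v^3 - 2*v^2 + 14*v - 1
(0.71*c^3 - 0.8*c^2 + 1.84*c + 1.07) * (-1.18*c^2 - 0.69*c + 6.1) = -0.8378*c^5 + 0.4541*c^4 + 2.7118*c^3 - 7.4122*c^2 + 10.4857*c + 6.527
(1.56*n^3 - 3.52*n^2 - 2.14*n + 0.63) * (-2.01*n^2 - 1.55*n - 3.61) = -3.1356*n^5 + 4.6572*n^4 + 4.1258*n^3 + 14.7579*n^2 + 6.7489*n - 2.2743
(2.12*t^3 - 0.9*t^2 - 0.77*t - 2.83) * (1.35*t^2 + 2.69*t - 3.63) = 2.862*t^5 + 4.4878*t^4 - 11.1561*t^3 - 2.6248*t^2 - 4.8176*t + 10.2729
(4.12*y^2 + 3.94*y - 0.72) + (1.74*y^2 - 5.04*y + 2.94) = 5.86*y^2 - 1.1*y + 2.22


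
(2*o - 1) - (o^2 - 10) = -o^2 + 2*o + 9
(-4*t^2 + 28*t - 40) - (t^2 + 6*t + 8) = -5*t^2 + 22*t - 48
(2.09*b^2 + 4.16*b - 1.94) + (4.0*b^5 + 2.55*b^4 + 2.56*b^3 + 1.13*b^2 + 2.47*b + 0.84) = 4.0*b^5 + 2.55*b^4 + 2.56*b^3 + 3.22*b^2 + 6.63*b - 1.1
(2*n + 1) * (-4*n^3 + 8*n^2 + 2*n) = -8*n^4 + 12*n^3 + 12*n^2 + 2*n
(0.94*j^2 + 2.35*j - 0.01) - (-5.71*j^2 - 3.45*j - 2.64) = 6.65*j^2 + 5.8*j + 2.63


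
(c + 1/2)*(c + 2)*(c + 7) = c^3 + 19*c^2/2 + 37*c/2 + 7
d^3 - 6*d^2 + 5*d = d*(d - 5)*(d - 1)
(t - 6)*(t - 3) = t^2 - 9*t + 18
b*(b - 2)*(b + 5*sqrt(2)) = b^3 - 2*b^2 + 5*sqrt(2)*b^2 - 10*sqrt(2)*b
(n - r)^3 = n^3 - 3*n^2*r + 3*n*r^2 - r^3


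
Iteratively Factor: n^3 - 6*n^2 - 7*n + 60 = (n + 3)*(n^2 - 9*n + 20) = (n - 4)*(n + 3)*(n - 5)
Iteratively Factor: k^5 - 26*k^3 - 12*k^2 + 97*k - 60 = (k - 1)*(k^4 + k^3 - 25*k^2 - 37*k + 60) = (k - 1)*(k + 4)*(k^3 - 3*k^2 - 13*k + 15) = (k - 5)*(k - 1)*(k + 4)*(k^2 + 2*k - 3) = (k - 5)*(k - 1)*(k + 3)*(k + 4)*(k - 1)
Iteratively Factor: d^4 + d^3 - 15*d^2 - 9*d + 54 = (d - 2)*(d^3 + 3*d^2 - 9*d - 27) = (d - 2)*(d + 3)*(d^2 - 9) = (d - 2)*(d + 3)^2*(d - 3)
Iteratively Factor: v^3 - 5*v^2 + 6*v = (v - 3)*(v^2 - 2*v) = (v - 3)*(v - 2)*(v)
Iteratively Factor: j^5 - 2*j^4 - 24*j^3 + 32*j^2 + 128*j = (j - 4)*(j^4 + 2*j^3 - 16*j^2 - 32*j) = (j - 4)*(j + 2)*(j^3 - 16*j) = (j - 4)*(j + 2)*(j + 4)*(j^2 - 4*j) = j*(j - 4)*(j + 2)*(j + 4)*(j - 4)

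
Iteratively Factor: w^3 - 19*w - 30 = (w + 2)*(w^2 - 2*w - 15) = (w + 2)*(w + 3)*(w - 5)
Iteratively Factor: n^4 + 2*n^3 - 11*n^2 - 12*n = (n)*(n^3 + 2*n^2 - 11*n - 12) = n*(n + 4)*(n^2 - 2*n - 3) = n*(n - 3)*(n + 4)*(n + 1)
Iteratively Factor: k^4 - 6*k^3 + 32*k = (k + 2)*(k^3 - 8*k^2 + 16*k) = k*(k + 2)*(k^2 - 8*k + 16) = k*(k - 4)*(k + 2)*(k - 4)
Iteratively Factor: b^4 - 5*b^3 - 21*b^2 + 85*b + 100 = (b + 1)*(b^3 - 6*b^2 - 15*b + 100) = (b + 1)*(b + 4)*(b^2 - 10*b + 25) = (b - 5)*(b + 1)*(b + 4)*(b - 5)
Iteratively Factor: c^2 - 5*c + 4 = (c - 4)*(c - 1)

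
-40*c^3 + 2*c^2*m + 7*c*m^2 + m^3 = (-2*c + m)*(4*c + m)*(5*c + m)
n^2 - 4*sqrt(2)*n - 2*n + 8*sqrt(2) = (n - 2)*(n - 4*sqrt(2))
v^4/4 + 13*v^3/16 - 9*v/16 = v*(v/4 + 1/4)*(v - 3/4)*(v + 3)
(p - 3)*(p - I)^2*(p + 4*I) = p^4 - 3*p^3 + 2*I*p^3 + 7*p^2 - 6*I*p^2 - 21*p - 4*I*p + 12*I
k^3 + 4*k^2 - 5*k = k*(k - 1)*(k + 5)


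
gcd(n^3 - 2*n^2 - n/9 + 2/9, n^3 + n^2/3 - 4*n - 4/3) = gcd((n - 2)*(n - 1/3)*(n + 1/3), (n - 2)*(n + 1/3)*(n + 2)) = n^2 - 5*n/3 - 2/3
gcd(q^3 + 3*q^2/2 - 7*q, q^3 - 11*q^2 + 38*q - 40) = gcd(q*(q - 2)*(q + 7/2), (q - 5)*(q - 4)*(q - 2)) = q - 2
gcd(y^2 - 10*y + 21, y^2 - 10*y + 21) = y^2 - 10*y + 21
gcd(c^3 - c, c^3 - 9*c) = c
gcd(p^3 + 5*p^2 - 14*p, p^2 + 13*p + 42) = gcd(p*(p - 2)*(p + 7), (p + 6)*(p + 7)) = p + 7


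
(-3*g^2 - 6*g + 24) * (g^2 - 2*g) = -3*g^4 + 36*g^2 - 48*g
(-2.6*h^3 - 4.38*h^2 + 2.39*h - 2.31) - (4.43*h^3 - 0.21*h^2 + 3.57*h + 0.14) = -7.03*h^3 - 4.17*h^2 - 1.18*h - 2.45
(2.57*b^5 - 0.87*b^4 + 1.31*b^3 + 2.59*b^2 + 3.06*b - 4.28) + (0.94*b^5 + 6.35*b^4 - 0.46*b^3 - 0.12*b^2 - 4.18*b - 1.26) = 3.51*b^5 + 5.48*b^4 + 0.85*b^3 + 2.47*b^2 - 1.12*b - 5.54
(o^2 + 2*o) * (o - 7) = o^3 - 5*o^2 - 14*o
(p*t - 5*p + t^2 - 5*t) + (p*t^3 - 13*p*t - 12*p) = p*t^3 - 12*p*t - 17*p + t^2 - 5*t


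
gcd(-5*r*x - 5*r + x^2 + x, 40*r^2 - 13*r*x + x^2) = -5*r + x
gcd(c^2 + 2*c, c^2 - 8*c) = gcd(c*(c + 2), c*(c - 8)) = c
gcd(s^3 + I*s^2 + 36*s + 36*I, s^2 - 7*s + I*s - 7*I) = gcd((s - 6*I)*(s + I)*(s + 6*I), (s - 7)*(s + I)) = s + I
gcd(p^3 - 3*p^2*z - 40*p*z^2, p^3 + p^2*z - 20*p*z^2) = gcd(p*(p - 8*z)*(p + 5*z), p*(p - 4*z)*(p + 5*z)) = p^2 + 5*p*z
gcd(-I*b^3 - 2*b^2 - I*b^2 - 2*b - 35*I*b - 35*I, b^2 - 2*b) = 1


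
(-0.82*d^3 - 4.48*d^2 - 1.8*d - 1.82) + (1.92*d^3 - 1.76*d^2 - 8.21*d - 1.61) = 1.1*d^3 - 6.24*d^2 - 10.01*d - 3.43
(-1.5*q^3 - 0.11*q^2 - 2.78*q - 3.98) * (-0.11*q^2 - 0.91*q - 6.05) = 0.165*q^5 + 1.3771*q^4 + 9.4809*q^3 + 3.6331*q^2 + 20.4408*q + 24.079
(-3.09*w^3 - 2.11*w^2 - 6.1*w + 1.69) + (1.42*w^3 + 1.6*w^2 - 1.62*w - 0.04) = -1.67*w^3 - 0.51*w^2 - 7.72*w + 1.65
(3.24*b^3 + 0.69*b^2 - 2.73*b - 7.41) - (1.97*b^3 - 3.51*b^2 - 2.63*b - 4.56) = 1.27*b^3 + 4.2*b^2 - 0.1*b - 2.85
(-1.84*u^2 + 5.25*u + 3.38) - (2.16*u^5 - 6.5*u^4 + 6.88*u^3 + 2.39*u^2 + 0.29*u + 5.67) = -2.16*u^5 + 6.5*u^4 - 6.88*u^3 - 4.23*u^2 + 4.96*u - 2.29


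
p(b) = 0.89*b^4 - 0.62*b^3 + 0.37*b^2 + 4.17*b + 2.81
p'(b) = 3.56*b^3 - 1.86*b^2 + 0.74*b + 4.17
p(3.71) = 160.32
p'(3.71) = 163.10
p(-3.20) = 106.89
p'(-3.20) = -133.90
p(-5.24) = 751.31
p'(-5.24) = -562.98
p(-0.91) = 0.40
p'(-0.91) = -0.73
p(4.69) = 397.15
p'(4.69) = 333.98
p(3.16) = 88.86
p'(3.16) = 100.27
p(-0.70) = 0.50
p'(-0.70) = 1.52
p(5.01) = 515.74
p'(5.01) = 408.87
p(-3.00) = 82.46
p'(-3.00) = -110.91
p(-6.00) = 1278.47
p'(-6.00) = -836.19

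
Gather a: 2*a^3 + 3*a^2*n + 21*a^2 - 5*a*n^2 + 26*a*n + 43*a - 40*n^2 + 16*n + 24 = 2*a^3 + a^2*(3*n + 21) + a*(-5*n^2 + 26*n + 43) - 40*n^2 + 16*n + 24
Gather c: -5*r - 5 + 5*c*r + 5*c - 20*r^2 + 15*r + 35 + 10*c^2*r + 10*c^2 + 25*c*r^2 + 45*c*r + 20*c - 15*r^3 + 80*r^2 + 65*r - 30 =c^2*(10*r + 10) + c*(25*r^2 + 50*r + 25) - 15*r^3 + 60*r^2 + 75*r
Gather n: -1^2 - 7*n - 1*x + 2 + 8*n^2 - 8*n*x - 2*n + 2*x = 8*n^2 + n*(-8*x - 9) + x + 1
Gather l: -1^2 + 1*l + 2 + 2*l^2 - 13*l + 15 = 2*l^2 - 12*l + 16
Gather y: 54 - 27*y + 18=72 - 27*y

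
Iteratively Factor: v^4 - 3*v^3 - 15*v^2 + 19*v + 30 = (v + 3)*(v^3 - 6*v^2 + 3*v + 10) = (v - 2)*(v + 3)*(v^2 - 4*v - 5) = (v - 2)*(v + 1)*(v + 3)*(v - 5)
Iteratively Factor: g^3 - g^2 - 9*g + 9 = (g + 3)*(g^2 - 4*g + 3) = (g - 1)*(g + 3)*(g - 3)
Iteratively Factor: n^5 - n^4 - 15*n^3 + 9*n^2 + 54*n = (n - 3)*(n^4 + 2*n^3 - 9*n^2 - 18*n) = (n - 3)^2*(n^3 + 5*n^2 + 6*n) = (n - 3)^2*(n + 3)*(n^2 + 2*n) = n*(n - 3)^2*(n + 3)*(n + 2)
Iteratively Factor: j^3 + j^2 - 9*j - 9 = (j + 3)*(j^2 - 2*j - 3) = (j - 3)*(j + 3)*(j + 1)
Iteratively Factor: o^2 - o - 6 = (o - 3)*(o + 2)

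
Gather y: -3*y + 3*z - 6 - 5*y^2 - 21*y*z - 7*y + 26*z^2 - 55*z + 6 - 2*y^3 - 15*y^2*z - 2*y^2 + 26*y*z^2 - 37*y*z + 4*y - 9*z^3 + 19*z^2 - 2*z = -2*y^3 + y^2*(-15*z - 7) + y*(26*z^2 - 58*z - 6) - 9*z^3 + 45*z^2 - 54*z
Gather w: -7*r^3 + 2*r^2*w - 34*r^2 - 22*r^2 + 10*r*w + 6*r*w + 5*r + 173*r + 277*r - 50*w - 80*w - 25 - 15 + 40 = -7*r^3 - 56*r^2 + 455*r + w*(2*r^2 + 16*r - 130)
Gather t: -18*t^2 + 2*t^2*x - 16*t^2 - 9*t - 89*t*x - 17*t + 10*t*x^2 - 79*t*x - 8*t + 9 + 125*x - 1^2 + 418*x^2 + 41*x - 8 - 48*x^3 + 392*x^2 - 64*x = t^2*(2*x - 34) + t*(10*x^2 - 168*x - 34) - 48*x^3 + 810*x^2 + 102*x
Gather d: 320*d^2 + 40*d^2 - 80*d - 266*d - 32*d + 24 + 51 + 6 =360*d^2 - 378*d + 81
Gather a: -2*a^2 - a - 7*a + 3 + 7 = -2*a^2 - 8*a + 10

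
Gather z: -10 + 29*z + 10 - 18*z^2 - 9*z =-18*z^2 + 20*z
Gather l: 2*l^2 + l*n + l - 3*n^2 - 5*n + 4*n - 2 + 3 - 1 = 2*l^2 + l*(n + 1) - 3*n^2 - n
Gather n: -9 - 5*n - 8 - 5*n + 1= -10*n - 16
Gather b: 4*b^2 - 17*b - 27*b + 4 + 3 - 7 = 4*b^2 - 44*b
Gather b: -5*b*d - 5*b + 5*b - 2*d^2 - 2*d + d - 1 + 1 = -5*b*d - 2*d^2 - d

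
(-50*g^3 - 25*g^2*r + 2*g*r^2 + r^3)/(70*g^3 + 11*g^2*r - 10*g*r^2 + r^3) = (5*g + r)/(-7*g + r)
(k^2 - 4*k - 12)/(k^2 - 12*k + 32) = (k^2 - 4*k - 12)/(k^2 - 12*k + 32)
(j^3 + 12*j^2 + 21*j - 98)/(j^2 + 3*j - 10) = (j^2 + 14*j + 49)/(j + 5)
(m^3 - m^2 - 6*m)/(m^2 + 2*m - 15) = m*(m + 2)/(m + 5)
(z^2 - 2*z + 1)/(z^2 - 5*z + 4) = (z - 1)/(z - 4)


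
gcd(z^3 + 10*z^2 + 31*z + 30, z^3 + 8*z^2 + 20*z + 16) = z + 2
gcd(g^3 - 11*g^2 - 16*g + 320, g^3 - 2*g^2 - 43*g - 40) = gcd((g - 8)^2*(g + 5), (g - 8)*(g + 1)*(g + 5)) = g^2 - 3*g - 40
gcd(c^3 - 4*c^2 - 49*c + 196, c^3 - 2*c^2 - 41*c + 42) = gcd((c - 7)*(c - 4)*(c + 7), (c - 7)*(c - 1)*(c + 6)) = c - 7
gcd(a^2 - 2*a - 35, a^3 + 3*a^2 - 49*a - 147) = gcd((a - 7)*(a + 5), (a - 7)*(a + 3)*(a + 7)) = a - 7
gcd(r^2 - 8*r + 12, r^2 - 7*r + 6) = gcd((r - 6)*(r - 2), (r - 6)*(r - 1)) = r - 6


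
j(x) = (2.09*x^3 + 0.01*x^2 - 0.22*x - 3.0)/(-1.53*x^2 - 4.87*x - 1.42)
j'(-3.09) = 244.06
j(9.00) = -8.98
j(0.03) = 1.92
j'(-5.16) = 1.09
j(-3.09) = 65.17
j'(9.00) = -1.28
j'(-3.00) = 655.01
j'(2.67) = -1.02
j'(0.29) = -2.08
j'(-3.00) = 655.01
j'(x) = (3.06*x + 4.87)*(2.09*x^3 + 0.01*x^2 - 0.22*x - 3.0)/(-1.53*x^2 - 4.87*x - 1.42)^2 + (6.27*x^2 + 0.02*x - 0.22)/(-1.53*x^2 - 4.87*x - 1.42)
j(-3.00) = 101.17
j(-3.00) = 101.17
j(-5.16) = 16.96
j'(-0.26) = -184.21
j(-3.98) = 21.32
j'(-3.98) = 9.05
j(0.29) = 1.02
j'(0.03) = -5.94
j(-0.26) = 11.58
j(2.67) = -1.43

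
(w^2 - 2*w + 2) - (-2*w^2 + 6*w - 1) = 3*w^2 - 8*w + 3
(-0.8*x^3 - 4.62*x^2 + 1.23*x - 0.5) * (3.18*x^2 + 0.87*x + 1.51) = -2.544*x^5 - 15.3876*x^4 - 1.316*x^3 - 7.4961*x^2 + 1.4223*x - 0.755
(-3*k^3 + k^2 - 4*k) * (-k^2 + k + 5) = 3*k^5 - 4*k^4 - 10*k^3 + k^2 - 20*k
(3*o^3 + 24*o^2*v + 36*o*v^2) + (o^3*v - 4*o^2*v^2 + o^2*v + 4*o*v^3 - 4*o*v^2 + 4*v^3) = o^3*v + 3*o^3 - 4*o^2*v^2 + 25*o^2*v + 4*o*v^3 + 32*o*v^2 + 4*v^3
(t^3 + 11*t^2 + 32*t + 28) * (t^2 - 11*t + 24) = t^5 - 65*t^3 - 60*t^2 + 460*t + 672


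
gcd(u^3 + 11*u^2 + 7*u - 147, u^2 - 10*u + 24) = 1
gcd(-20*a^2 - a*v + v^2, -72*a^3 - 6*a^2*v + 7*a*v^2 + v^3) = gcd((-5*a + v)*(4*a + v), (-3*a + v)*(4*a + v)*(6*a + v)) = 4*a + v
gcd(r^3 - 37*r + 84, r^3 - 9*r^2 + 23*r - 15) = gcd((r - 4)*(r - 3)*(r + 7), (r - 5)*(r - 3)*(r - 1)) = r - 3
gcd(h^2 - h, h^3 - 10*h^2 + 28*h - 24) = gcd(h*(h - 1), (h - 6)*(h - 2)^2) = 1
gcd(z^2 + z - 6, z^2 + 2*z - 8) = z - 2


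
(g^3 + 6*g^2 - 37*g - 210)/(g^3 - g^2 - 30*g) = (g + 7)/g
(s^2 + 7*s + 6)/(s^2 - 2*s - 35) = (s^2 + 7*s + 6)/(s^2 - 2*s - 35)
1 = 1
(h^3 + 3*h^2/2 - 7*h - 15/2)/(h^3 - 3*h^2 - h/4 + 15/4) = 2*(h + 3)/(2*h - 3)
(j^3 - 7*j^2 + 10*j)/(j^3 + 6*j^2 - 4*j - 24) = j*(j - 5)/(j^2 + 8*j + 12)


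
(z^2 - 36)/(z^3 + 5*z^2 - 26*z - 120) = (z - 6)/(z^2 - z - 20)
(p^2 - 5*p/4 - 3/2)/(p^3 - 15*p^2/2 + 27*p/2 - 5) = (4*p + 3)/(2*(2*p^2 - 11*p + 5))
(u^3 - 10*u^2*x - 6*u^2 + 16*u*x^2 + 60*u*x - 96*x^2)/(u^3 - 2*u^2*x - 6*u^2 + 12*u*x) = (u - 8*x)/u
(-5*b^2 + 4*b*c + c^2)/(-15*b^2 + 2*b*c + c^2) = (b - c)/(3*b - c)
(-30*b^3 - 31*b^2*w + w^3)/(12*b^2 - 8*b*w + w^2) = (5*b^2 + 6*b*w + w^2)/(-2*b + w)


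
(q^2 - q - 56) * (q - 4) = q^3 - 5*q^2 - 52*q + 224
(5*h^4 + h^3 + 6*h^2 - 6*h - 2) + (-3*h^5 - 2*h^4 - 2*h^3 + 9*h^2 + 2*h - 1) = -3*h^5 + 3*h^4 - h^3 + 15*h^2 - 4*h - 3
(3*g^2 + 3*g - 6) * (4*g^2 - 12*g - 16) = 12*g^4 - 24*g^3 - 108*g^2 + 24*g + 96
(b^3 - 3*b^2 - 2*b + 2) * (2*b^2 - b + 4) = 2*b^5 - 7*b^4 + 3*b^3 - 6*b^2 - 10*b + 8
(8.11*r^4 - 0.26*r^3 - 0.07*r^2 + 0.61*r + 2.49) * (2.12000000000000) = 17.1932*r^4 - 0.5512*r^3 - 0.1484*r^2 + 1.2932*r + 5.2788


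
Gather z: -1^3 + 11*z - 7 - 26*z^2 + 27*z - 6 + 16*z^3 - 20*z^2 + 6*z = 16*z^3 - 46*z^2 + 44*z - 14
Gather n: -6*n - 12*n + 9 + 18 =27 - 18*n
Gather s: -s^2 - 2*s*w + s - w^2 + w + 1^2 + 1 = -s^2 + s*(1 - 2*w) - w^2 + w + 2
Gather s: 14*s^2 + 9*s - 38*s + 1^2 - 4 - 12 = 14*s^2 - 29*s - 15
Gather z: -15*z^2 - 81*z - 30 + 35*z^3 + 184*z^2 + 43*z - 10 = 35*z^3 + 169*z^2 - 38*z - 40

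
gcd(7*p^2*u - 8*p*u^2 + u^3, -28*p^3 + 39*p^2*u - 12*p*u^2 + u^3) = 7*p^2 - 8*p*u + u^2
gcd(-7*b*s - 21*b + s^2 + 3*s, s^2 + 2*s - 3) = s + 3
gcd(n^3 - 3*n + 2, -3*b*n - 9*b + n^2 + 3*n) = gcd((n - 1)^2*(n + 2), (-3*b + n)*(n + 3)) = 1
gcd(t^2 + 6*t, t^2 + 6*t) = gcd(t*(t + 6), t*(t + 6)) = t^2 + 6*t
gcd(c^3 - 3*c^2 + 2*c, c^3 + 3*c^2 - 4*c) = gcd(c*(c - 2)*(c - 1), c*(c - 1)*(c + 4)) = c^2 - c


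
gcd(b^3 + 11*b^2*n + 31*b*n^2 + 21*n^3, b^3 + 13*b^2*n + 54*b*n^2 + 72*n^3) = b + 3*n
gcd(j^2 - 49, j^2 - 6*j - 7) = j - 7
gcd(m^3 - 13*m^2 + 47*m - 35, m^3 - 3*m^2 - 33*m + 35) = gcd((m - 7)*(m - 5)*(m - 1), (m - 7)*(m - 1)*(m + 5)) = m^2 - 8*m + 7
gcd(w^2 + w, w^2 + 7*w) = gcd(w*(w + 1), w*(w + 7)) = w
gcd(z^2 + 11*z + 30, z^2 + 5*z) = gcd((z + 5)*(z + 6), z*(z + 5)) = z + 5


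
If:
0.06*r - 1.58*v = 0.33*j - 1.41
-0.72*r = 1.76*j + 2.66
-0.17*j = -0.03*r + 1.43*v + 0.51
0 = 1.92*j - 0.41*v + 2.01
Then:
No Solution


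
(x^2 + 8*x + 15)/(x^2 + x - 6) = (x + 5)/(x - 2)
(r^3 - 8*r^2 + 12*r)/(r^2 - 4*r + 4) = r*(r - 6)/(r - 2)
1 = 1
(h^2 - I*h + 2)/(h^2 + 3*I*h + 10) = (h + I)/(h + 5*I)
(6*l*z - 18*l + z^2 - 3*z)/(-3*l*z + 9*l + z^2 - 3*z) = (6*l + z)/(-3*l + z)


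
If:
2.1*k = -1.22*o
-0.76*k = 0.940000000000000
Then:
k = -1.24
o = 2.13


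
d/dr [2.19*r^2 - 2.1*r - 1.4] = 4.38*r - 2.1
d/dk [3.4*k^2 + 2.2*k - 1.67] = 6.8*k + 2.2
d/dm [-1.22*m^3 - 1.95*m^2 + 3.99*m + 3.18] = -3.66*m^2 - 3.9*m + 3.99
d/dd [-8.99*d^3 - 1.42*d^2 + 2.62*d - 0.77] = -26.97*d^2 - 2.84*d + 2.62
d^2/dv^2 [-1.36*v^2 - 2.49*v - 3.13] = -2.72000000000000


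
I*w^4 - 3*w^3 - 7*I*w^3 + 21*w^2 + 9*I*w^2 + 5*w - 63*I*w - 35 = (w - 7)*(w - I)*(w + 5*I)*(I*w + 1)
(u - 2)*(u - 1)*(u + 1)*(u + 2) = u^4 - 5*u^2 + 4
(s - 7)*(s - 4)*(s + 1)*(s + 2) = s^4 - 8*s^3 - 3*s^2 + 62*s + 56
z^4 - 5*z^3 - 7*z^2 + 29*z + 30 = (z - 5)*(z - 3)*(z + 1)*(z + 2)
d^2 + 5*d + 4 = (d + 1)*(d + 4)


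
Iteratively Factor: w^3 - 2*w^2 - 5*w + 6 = (w - 1)*(w^2 - w - 6) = (w - 1)*(w + 2)*(w - 3)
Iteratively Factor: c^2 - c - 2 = (c - 2)*(c + 1)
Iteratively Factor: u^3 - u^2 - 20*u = (u + 4)*(u^2 - 5*u) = (u - 5)*(u + 4)*(u)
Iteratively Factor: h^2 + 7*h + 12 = (h + 3)*(h + 4)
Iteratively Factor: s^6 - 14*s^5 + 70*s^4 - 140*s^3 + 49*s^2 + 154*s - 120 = (s - 1)*(s^5 - 13*s^4 + 57*s^3 - 83*s^2 - 34*s + 120) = (s - 1)*(s + 1)*(s^4 - 14*s^3 + 71*s^2 - 154*s + 120) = (s - 3)*(s - 1)*(s + 1)*(s^3 - 11*s^2 + 38*s - 40) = (s - 3)*(s - 2)*(s - 1)*(s + 1)*(s^2 - 9*s + 20) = (s - 4)*(s - 3)*(s - 2)*(s - 1)*(s + 1)*(s - 5)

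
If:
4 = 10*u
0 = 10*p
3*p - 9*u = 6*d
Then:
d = -3/5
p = 0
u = 2/5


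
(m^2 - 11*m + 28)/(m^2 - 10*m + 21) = (m - 4)/(m - 3)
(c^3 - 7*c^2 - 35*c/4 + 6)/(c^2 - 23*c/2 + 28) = (4*c^2 + 4*c - 3)/(2*(2*c - 7))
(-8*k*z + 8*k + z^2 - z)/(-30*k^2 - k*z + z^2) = (8*k*z - 8*k - z^2 + z)/(30*k^2 + k*z - z^2)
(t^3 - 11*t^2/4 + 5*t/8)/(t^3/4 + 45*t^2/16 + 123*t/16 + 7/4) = 2*t*(8*t^2 - 22*t + 5)/(4*t^3 + 45*t^2 + 123*t + 28)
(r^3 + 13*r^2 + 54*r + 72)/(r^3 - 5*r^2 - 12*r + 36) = (r^2 + 10*r + 24)/(r^2 - 8*r + 12)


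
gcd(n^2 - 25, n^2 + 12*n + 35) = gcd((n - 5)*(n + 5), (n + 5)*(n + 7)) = n + 5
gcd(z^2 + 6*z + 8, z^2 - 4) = z + 2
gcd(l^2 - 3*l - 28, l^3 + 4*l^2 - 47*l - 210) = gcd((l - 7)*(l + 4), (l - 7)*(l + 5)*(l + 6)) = l - 7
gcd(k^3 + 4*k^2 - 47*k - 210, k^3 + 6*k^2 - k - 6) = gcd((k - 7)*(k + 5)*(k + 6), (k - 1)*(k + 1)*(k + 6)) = k + 6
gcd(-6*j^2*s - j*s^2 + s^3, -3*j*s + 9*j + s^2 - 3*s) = -3*j + s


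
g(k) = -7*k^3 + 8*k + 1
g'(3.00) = -181.00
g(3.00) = -164.00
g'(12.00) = -3016.00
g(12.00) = -11999.00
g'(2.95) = -174.75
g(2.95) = -155.11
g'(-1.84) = -63.10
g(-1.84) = 29.89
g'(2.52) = -125.36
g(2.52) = -90.86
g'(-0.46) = 3.56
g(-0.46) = -2.00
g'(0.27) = 6.47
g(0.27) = 3.02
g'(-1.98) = -74.33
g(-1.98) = 39.50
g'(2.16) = -89.98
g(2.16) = -52.26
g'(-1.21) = -22.75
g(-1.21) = 3.72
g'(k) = 8 - 21*k^2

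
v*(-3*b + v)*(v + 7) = -3*b*v^2 - 21*b*v + v^3 + 7*v^2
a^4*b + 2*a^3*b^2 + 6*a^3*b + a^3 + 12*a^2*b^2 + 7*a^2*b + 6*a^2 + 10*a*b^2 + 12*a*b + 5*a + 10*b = (a + 1)*(a + 5)*(a + 2*b)*(a*b + 1)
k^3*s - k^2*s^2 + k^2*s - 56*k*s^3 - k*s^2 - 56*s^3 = (k - 8*s)*(k + 7*s)*(k*s + s)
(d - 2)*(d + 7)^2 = d^3 + 12*d^2 + 21*d - 98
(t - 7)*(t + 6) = t^2 - t - 42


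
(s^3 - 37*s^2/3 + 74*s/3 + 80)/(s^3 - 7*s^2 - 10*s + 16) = (s^2 - 13*s/3 - 10)/(s^2 + s - 2)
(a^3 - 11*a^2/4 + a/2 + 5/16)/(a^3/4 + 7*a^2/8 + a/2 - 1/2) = (8*a^2 - 18*a - 5)/(2*(a^2 + 4*a + 4))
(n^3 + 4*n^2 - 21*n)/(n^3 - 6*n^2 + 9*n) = (n + 7)/(n - 3)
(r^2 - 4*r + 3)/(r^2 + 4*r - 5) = (r - 3)/(r + 5)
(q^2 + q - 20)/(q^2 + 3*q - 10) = (q - 4)/(q - 2)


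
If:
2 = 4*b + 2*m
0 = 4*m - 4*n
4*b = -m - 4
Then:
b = -5/2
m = 6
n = 6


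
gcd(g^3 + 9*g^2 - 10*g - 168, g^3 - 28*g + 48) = g^2 + 2*g - 24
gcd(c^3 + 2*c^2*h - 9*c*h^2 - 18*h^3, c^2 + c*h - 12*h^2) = c - 3*h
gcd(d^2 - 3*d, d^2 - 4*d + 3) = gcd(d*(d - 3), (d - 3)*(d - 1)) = d - 3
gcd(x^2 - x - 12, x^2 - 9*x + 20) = x - 4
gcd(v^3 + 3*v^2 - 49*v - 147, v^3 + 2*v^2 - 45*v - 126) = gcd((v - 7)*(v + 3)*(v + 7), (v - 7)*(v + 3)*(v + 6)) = v^2 - 4*v - 21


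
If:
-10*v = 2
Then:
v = -1/5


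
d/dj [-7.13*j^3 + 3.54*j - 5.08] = 3.54 - 21.39*j^2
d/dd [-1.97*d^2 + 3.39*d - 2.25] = 3.39 - 3.94*d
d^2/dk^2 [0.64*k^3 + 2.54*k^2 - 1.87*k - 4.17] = 3.84*k + 5.08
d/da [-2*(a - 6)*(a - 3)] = 18 - 4*a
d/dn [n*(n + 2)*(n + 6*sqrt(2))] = 3*n^2 + 4*n + 12*sqrt(2)*n + 12*sqrt(2)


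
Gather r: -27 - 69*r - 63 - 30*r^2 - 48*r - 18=-30*r^2 - 117*r - 108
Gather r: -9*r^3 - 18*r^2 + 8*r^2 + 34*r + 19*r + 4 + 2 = -9*r^3 - 10*r^2 + 53*r + 6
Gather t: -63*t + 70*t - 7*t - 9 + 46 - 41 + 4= 0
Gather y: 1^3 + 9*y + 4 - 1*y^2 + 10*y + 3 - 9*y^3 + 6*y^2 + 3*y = -9*y^3 + 5*y^2 + 22*y + 8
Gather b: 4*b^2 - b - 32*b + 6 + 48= 4*b^2 - 33*b + 54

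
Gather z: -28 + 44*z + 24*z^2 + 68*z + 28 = 24*z^2 + 112*z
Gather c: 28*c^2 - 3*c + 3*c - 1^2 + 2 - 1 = 28*c^2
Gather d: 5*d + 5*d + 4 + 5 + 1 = 10*d + 10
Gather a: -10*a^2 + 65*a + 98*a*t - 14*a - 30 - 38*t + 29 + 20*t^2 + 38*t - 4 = -10*a^2 + a*(98*t + 51) + 20*t^2 - 5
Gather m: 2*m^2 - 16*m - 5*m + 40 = 2*m^2 - 21*m + 40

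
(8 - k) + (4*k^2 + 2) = 4*k^2 - k + 10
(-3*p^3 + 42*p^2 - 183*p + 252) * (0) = 0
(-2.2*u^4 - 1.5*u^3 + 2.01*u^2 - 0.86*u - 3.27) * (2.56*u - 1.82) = -5.632*u^5 + 0.164000000000001*u^4 + 7.8756*u^3 - 5.8598*u^2 - 6.806*u + 5.9514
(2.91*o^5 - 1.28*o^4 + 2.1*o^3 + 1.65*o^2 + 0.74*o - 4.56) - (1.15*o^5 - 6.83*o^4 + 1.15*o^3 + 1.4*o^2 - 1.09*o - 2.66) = 1.76*o^5 + 5.55*o^4 + 0.95*o^3 + 0.25*o^2 + 1.83*o - 1.9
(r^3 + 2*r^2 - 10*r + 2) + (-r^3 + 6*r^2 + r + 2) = 8*r^2 - 9*r + 4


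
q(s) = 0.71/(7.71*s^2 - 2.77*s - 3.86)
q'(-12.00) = 0.00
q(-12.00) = 0.00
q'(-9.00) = 0.00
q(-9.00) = 0.00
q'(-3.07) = 0.01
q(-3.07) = 0.01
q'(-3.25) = 0.01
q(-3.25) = 0.01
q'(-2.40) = 0.01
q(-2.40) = 0.02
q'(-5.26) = 0.00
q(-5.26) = 0.00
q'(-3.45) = 0.00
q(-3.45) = 0.01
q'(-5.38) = 0.00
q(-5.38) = 0.00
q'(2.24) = -0.03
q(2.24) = 0.02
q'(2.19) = -0.03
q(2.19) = 0.03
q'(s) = 0.71*(2.77 - 15.42*s)/(7.71*s^2 - 2.77*s - 3.86)^2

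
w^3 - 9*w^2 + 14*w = w*(w - 7)*(w - 2)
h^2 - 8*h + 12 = (h - 6)*(h - 2)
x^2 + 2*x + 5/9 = (x + 1/3)*(x + 5/3)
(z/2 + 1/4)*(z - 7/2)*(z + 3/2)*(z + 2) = z^4/2 + z^3/4 - 37*z^2/8 - 121*z/16 - 21/8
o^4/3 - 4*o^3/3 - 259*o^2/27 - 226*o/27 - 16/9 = (o/3 + 1)*(o - 8)*(o + 1/3)*(o + 2/3)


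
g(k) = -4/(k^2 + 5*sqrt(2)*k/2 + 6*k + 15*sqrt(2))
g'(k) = -4*(-2*k - 6 - 5*sqrt(2)/2)/(k^2 + 5*sqrt(2)*k/2 + 6*k + 15*sqrt(2))^2 = 8*(4*k + 5*sqrt(2) + 12)/(2*k^2 + 5*sqrt(2)*k + 12*k + 30*sqrt(2))^2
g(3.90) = -0.05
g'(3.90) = 0.01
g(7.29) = -0.03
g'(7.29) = 0.00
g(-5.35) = 3.39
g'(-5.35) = -3.35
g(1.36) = -0.11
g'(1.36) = 0.04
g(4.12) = -0.05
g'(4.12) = 0.01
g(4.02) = -0.05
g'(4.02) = 0.01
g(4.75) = -0.04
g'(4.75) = 0.01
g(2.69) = -0.07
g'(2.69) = 0.02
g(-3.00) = -2.49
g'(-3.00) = 5.48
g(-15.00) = -0.04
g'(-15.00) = -0.00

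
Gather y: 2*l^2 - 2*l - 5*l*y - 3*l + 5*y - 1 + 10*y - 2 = 2*l^2 - 5*l + y*(15 - 5*l) - 3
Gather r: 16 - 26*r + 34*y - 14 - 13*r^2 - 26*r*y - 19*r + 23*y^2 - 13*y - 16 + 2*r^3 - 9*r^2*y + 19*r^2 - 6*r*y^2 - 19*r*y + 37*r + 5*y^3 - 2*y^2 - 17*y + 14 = 2*r^3 + r^2*(6 - 9*y) + r*(-6*y^2 - 45*y - 8) + 5*y^3 + 21*y^2 + 4*y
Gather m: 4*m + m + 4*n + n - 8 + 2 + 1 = 5*m + 5*n - 5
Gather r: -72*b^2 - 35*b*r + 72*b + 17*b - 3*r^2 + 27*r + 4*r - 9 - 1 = -72*b^2 + 89*b - 3*r^2 + r*(31 - 35*b) - 10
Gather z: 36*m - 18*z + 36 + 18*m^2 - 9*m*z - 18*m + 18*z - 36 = 18*m^2 - 9*m*z + 18*m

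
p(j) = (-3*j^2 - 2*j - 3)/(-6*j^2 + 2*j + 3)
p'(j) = (-6*j - 2)/(-6*j^2 + 2*j + 3) + (12*j - 2)*(-3*j^2 - 2*j - 3)/(-6*j^2 + 2*j + 3)^2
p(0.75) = -5.50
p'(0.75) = -40.00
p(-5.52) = 0.44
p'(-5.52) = -0.01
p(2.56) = 0.89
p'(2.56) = -0.26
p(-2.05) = 0.44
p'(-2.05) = 0.05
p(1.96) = 1.14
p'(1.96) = -0.67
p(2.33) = 0.96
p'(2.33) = -0.36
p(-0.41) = -2.29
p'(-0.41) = 13.93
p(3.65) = 0.72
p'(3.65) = -0.09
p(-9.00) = 0.46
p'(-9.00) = 0.00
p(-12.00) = 0.46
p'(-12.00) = 0.00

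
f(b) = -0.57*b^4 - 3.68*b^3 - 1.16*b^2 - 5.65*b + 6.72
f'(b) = -2.28*b^3 - 11.04*b^2 - 2.32*b - 5.65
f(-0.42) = 9.14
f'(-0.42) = -6.45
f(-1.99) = 33.43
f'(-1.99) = -26.78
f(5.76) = -1395.00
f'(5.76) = -821.01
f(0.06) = 6.38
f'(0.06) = -5.83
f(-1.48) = 21.74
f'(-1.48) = -19.01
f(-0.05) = 7.00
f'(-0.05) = -5.56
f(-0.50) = 9.68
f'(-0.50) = -6.96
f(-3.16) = 72.28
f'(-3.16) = -36.62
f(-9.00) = -1093.44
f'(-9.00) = 783.11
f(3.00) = -166.20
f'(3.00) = -173.53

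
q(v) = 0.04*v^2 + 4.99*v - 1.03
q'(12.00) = 5.95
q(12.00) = 64.61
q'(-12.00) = 4.03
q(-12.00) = -55.15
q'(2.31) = 5.17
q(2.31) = 10.71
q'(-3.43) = 4.72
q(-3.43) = -17.68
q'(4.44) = 5.35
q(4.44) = 21.91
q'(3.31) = 5.25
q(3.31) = 15.93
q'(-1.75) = 4.85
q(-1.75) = -9.64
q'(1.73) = 5.13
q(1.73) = 7.72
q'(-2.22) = 4.81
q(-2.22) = -11.91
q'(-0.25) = 4.97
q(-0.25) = -2.28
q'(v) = 0.08*v + 4.99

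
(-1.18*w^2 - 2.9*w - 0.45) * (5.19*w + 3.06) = -6.1242*w^3 - 18.6618*w^2 - 11.2095*w - 1.377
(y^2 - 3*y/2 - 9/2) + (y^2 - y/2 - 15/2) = 2*y^2 - 2*y - 12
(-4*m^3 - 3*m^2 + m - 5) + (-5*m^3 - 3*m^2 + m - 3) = -9*m^3 - 6*m^2 + 2*m - 8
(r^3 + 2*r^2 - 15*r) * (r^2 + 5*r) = r^5 + 7*r^4 - 5*r^3 - 75*r^2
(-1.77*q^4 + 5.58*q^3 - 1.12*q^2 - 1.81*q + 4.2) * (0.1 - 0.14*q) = 0.2478*q^5 - 0.9582*q^4 + 0.7148*q^3 + 0.1414*q^2 - 0.769*q + 0.42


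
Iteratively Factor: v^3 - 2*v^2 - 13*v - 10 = (v + 1)*(v^2 - 3*v - 10) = (v - 5)*(v + 1)*(v + 2)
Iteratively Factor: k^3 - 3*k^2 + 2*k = (k - 2)*(k^2 - k) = k*(k - 2)*(k - 1)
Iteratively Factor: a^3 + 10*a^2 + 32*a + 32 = (a + 2)*(a^2 + 8*a + 16) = (a + 2)*(a + 4)*(a + 4)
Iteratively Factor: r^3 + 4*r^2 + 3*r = (r + 3)*(r^2 + r) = r*(r + 3)*(r + 1)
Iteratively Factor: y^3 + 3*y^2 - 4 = (y + 2)*(y^2 + y - 2) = (y - 1)*(y + 2)*(y + 2)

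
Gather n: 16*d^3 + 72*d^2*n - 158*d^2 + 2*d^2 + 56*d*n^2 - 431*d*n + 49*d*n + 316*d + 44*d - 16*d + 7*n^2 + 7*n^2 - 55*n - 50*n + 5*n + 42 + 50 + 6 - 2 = 16*d^3 - 156*d^2 + 344*d + n^2*(56*d + 14) + n*(72*d^2 - 382*d - 100) + 96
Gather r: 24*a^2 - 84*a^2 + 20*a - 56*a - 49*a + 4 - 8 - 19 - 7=-60*a^2 - 85*a - 30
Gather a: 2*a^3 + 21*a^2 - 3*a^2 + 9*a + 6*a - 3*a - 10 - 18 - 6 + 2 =2*a^3 + 18*a^2 + 12*a - 32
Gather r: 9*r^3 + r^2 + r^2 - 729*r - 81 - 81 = 9*r^3 + 2*r^2 - 729*r - 162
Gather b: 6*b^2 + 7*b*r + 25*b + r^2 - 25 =6*b^2 + b*(7*r + 25) + r^2 - 25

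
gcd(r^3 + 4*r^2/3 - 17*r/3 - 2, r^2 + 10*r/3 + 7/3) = 1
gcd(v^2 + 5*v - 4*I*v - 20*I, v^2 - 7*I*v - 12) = v - 4*I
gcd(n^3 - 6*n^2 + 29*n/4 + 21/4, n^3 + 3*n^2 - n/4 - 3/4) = n + 1/2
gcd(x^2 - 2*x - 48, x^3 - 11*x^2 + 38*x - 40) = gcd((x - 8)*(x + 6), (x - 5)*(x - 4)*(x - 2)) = 1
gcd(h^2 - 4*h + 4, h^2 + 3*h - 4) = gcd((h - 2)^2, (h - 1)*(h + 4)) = 1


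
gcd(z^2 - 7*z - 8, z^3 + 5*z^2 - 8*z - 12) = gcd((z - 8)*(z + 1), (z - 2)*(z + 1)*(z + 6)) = z + 1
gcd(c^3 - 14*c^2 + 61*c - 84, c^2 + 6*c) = 1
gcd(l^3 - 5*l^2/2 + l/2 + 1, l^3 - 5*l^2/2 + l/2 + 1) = l^3 - 5*l^2/2 + l/2 + 1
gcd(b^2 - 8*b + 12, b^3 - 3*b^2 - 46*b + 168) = b - 6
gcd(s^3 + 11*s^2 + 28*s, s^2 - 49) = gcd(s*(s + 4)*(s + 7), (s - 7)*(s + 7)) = s + 7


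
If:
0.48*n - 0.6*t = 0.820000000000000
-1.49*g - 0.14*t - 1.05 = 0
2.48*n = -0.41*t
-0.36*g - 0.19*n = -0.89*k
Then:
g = -0.59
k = -0.20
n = 0.20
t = -1.21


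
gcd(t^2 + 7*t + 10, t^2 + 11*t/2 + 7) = t + 2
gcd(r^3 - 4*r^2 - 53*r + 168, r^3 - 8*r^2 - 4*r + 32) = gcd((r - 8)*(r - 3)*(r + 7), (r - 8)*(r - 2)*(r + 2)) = r - 8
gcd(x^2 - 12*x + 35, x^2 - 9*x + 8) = 1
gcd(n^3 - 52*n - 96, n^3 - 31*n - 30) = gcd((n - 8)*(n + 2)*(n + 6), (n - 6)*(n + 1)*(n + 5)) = 1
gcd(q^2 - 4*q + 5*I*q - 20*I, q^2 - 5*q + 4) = q - 4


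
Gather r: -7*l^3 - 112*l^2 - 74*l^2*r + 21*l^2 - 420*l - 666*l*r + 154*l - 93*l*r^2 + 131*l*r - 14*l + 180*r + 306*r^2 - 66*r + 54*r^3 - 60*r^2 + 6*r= -7*l^3 - 91*l^2 - 280*l + 54*r^3 + r^2*(246 - 93*l) + r*(-74*l^2 - 535*l + 120)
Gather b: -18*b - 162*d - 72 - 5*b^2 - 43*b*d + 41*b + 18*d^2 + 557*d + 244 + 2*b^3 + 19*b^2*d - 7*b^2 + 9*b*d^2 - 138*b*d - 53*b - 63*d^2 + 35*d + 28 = 2*b^3 + b^2*(19*d - 12) + b*(9*d^2 - 181*d - 30) - 45*d^2 + 430*d + 200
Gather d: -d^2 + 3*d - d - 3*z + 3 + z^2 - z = -d^2 + 2*d + z^2 - 4*z + 3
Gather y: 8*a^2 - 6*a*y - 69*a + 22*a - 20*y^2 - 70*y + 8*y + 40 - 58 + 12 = 8*a^2 - 47*a - 20*y^2 + y*(-6*a - 62) - 6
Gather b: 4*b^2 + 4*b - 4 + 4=4*b^2 + 4*b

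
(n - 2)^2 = n^2 - 4*n + 4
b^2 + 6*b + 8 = (b + 2)*(b + 4)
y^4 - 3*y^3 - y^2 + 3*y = y*(y - 3)*(y - 1)*(y + 1)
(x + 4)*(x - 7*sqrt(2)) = x^2 - 7*sqrt(2)*x + 4*x - 28*sqrt(2)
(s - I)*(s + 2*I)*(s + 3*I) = s^3 + 4*I*s^2 - s + 6*I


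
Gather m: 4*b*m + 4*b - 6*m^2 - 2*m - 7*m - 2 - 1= 4*b - 6*m^2 + m*(4*b - 9) - 3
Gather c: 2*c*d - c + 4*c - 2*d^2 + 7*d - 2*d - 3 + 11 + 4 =c*(2*d + 3) - 2*d^2 + 5*d + 12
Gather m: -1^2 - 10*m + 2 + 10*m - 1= 0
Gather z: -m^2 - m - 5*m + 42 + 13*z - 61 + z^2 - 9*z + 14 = -m^2 - 6*m + z^2 + 4*z - 5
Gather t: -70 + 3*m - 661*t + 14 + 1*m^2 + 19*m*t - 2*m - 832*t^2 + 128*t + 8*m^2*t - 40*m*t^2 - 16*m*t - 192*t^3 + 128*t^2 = m^2 + m - 192*t^3 + t^2*(-40*m - 704) + t*(8*m^2 + 3*m - 533) - 56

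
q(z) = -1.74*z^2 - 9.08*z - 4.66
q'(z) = -3.48*z - 9.08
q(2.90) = -45.63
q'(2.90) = -19.17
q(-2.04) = 6.62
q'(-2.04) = -1.98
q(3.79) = -64.07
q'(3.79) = -22.27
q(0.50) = -9.64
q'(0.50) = -10.82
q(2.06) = -30.75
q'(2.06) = -16.25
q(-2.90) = 7.04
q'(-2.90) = 1.01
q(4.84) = -89.37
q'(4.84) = -25.92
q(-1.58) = 5.34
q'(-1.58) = -3.58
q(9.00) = -227.32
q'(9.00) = -40.40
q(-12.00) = -146.26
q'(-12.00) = 32.68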